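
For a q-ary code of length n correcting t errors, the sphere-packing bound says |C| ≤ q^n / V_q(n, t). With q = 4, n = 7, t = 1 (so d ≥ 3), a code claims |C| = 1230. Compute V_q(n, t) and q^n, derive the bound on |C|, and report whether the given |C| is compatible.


V_q(n, t) = 22, q^n = 16384, Hamming bound = 744, |C| = 1230 > bound (violated).

Step 1: Compute V_q(n, t) = Σ_{j=0}^1 C(n, j) (q−1)^j.
  j = 0: C(7,0)·(3)^0 = 1·1 = 1.
  j = 1: C(7,1)·(3)^1 = 7·3 = 21.
  V_q(n, t) = 1 + 21 = 22.
Step 2: q^n = 4^7 = 16384.
Step 3: Hamming bound ⌊q^n / V_q(n,t)⌋ = ⌊16384/22⌋ = 744.
Step 4: Compare |C| = 1230 to 744: violated.
The claimed |C| lies above the Hamming bound, so no 4-ary code of length 7 with d ≥ 3 can have 1230 codewords.


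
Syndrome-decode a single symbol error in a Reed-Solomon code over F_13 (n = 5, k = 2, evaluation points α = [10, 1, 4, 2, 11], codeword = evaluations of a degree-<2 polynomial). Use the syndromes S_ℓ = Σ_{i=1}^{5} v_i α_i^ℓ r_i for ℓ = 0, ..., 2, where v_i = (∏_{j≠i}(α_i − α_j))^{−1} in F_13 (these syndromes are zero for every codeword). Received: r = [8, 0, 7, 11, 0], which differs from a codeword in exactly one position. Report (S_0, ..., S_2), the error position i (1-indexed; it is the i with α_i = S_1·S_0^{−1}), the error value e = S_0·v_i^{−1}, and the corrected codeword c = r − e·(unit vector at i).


S = (12, 2, 9), error at position 5, error magnitude e = 7, c = [8, 0, 7, 11, 6].

Step 1: column multipliers v_i = (∏_{j≠i}(α_i − α_j))^{−1} mod 13.
  i = 1 (α = 10): (10−1)(10−4)(10−2)(10−11) = 9·6·8·(−1) = −432 ≡ 10, so v_1 = 10^{−1} = 4 (mod 13).
  i = 2 (α = 1): (1−10)(1−4)(1−2)(1−11) = (−9)·(−3)·(−1)·(−10) = 270 ≡ 10, so v_2 = 10^{−1} = 4 (mod 13).
  i = 3 (α = 4): (4−10)(4−1)(4−2)(4−11) = (−6)·3·2·(−7) = 252 ≡ 5, so v_3 = 5^{−1} = 8 (mod 13).
  i = 4 (α = 2): (2−10)(2−1)(2−4)(2−11) = (−8)·1·(−2)·(−9) = −144 ≡ 12, so v_4 = 12^{−1} = 12 (mod 13).
  i = 5 (α = 11): (11−10)(11−1)(11−4)(11−2) = 1·10·7·9 = 630 ≡ 6, so v_5 = 6^{−1} = 11 (mod 13).
  v = [4, 4, 8, 12, 11].
Step 2: syndromes of r = [8, 0, 7, 11, 0] (all sums mod 13).
  S_0 = Σ v_i r_i = 4·8 + 4·0 + 8·7 + 12·11 + 11·0 = 220 ≡ 12.
  S_1 = Σ v_i α_i r_i = 4·10·8 + 4·1·0 + 8·4·7 + 12·2·11 + 11·11·0 = 808 ≡ 2.
  α_i^2 mod 13 = [9, 1, 3, 4, 4].
  S_2 = Σ v_i α_i^2 r_i = 4·9·8 + 4·1·0 + 8·3·7 + 12·4·11 + 11·4·0 = 984 ≡ 9.
  S = (12, 2, 9) ≠ 0, so r is not a codeword (an error is present).
Step 3: locate the error. For a single error e at position i, S_ℓ = v_i·e·α_i^ℓ, so α_err = S_1/S_0.
  S_0^{−1} = 12^{−1} = 12 (mod 13), so α_err = 2·12 = 24 ≡ 11 = α_5. Error position i = 5.
  Consistency check: S_2/S_1 = 9·7 = 63 ≡ 11 = α_err ✓ (single-error assumption holds).
Step 4: error magnitude e = S_0/v_5 = S_0·∏_{j≠5}(α_5 − α_j) = 12·6 = 72 ≡ 7 (mod 13).
Step 5: correct position 5: c_5 = r_5 − e = 0 − 7 ≡ 6 (mod 13). Hence c = [8, 0, 7, 11, 6].
  Check: interpolating c through the α_i gives m(x) = 2 + 11·x (degree < 2) with m(α_i) = c_i for every i, so c is indeed a codeword.


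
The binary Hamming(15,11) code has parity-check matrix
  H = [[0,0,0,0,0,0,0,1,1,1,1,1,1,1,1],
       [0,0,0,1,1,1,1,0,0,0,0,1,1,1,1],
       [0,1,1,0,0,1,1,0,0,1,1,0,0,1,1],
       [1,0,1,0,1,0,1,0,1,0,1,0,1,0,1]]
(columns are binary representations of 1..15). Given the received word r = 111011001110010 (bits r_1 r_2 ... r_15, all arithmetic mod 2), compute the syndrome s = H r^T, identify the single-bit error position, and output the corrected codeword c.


s = (0, 1, 0, 1)^T, error position = 5, corrected codeword c = 111001001110010

Compute s = H r^T mod 2 one row at a time:
  s_1 = 0 + 1 + 1 + 1 + 0 + 0 + 1 + 0 = 4 ≡ 0 (mod 2).
  s_2 = 0 + 1 + 1 + 0 + 0 + 0 + 1 + 0 = 3 ≡ 1 (mod 2).
  s_3 = 1 + 1 + 1 + 0 + 1 + 1 + 1 + 0 = 6 ≡ 0 (mod 2).
  s_4 = 1 + 1 + 1 + 0 + 1 + 1 + 0 + 0 = 5 ≡ 1 (mod 2).
s = (0, 1, 0, 1)^T — this equals column 5 of H (binary 0101), so error is at position 5.
Correct: flip bit 5 of r = 111011001110010 to get c = 111001001110010.


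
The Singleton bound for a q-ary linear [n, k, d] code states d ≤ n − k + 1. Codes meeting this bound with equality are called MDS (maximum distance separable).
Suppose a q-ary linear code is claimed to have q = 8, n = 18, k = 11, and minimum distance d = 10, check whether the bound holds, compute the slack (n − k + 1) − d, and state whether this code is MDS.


Singleton RHS = n − k + 1 = 8, slack = -2, bound violated (no such code; not MDS).

Singleton bound: d ≤ n − k + 1.
Here n = 18, k = 11, so n − k + 1 = 8.
Given d = 10, check d ≤ 8: NO.
Slack = (n − k + 1) − d = -2.
The slack is negative: d = 10 exceeds n − k + 1 = 8 by 2, so the Singleton bound is violated and no linear [18, 11, 10]_8 code can exist. In particular it is not MDS (MDS requires d = n − k + 1 exactly).
Description: the claimed parameters are [18, 11, 10]_8; such a code would be impossible (violates the Singleton bound).


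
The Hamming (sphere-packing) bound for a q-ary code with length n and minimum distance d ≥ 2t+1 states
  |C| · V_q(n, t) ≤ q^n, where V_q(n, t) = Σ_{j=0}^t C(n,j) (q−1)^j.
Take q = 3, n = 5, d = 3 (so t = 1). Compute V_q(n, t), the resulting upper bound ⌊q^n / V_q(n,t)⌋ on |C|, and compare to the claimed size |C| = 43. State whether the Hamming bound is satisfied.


V_q(n, t) = 11, q^n = 243, Hamming bound = 22, |C| = 43 > bound (violated).

Step 1: Compute V_q(n, t) = Σ_{j=0}^1 C(n, j) (q−1)^j.
  j = 0: C(5,0)·(2)^0 = 1·1 = 1.
  j = 1: C(5,1)·(2)^1 = 5·2 = 10.
  V_q(n, t) = 1 + 10 = 11.
Step 2: q^n = 3^5 = 243.
Step 3: Hamming bound ⌊q^n / V_q(n,t)⌋ = ⌊243/11⌋ = 22.
Step 4: Compare |C| = 43 to 22: violated.
The claimed |C| lies above the Hamming bound, so no 3-ary code of length 5 with d ≥ 3 can have 43 codewords.


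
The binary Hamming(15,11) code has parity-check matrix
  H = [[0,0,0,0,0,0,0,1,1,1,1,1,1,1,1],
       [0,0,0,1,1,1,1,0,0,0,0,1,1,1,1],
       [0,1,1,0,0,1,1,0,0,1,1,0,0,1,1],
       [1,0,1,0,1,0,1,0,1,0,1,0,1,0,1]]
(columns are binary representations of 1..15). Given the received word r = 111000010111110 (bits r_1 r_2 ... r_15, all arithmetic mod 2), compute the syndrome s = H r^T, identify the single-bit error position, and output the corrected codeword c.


s = (0, 1, 1, 0)^T, error position = 6, corrected codeword c = 111001010111110

Compute s = H r^T mod 2 one row at a time:
  s_1 = 1 + 0 + 1 + 1 + 1 + 1 + 1 + 0 = 6 ≡ 0 (mod 2).
  s_2 = 0 + 0 + 0 + 0 + 1 + 1 + 1 + 0 = 3 ≡ 1 (mod 2).
  s_3 = 1 + 1 + 0 + 0 + 1 + 1 + 1 + 0 = 5 ≡ 1 (mod 2).
  s_4 = 1 + 1 + 0 + 0 + 0 + 1 + 1 + 0 = 4 ≡ 0 (mod 2).
s = (0, 1, 1, 0)^T — this equals column 6 of H (binary 0110), so error is at position 6.
Correct: flip bit 6 of r = 111000010111110 to get c = 111001010111110.


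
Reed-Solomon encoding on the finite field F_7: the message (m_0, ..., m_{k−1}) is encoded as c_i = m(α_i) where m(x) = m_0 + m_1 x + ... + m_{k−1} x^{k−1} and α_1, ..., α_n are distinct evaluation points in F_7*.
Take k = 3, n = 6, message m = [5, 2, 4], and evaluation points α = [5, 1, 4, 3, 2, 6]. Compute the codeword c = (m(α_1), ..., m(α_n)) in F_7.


c = [3, 4, 0, 5, 4, 0]

Message polynomial: m(x) = 5 + 2·x + 4·x^2 (mod 7).
For each evaluation point α_i, compute m(α_i) mod 7:
  α_1 = 5: Horner steps 4 → 1 → 3, so m(5) = 3.
  α_2 = 1: Horner steps 4 → 6 → 4, so m(1) = 4.
  α_3 = 4: Horner steps 4 → 4 → 0, so m(4) = 0.
  α_4 = 3: Horner steps 4 → 0 → 5, so m(3) = 5.
  α_5 = 2: Horner steps 4 → 3 → 4, so m(2) = 4.
  α_6 = 6: Horner steps 4 → 5 → 0, so m(6) = 0.
Codeword c = [3, 4, 0, 5, 4, 0] ∈ F_7^6.


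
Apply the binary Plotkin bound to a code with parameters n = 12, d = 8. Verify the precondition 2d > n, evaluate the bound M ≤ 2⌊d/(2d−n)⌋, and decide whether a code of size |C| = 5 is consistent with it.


Plotkin bound M ≤ 4; given |C| = 5 > bound (violated).

Check applicability: 2d = 16, n = 12.
2d − n = 4 > 0, so Plotkin applies.
Compute d/(2d−n) = 8/4 ≈ 2.0000.
⌊d/(2d−n)⌋ = 2.
Plotkin bound: M ≤ 2·2 = 4.
Given |C| = 5, check: VIOLATED.
This |C| is above the Plotkin bound, so no binary code with n = 12, d = 8 and 5 codewords exists.


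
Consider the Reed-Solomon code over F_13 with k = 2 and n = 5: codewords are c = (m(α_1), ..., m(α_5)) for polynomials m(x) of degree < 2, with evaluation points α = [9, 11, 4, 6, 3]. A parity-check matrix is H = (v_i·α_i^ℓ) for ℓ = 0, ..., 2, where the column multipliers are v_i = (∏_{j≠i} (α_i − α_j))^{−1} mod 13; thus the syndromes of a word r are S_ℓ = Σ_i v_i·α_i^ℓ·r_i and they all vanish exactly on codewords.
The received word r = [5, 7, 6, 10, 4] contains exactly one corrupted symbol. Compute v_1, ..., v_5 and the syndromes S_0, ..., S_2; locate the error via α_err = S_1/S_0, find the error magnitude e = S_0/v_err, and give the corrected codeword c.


S = (1, 9, 3), error at position 1, error magnitude e = 2, c = [3, 7, 6, 10, 4].

Step 1: column multipliers v_i = (∏_{j≠i}(α_i − α_j))^{−1} mod 13.
  i = 1 (α = 9): (9−11)(9−4)(9−6)(9−3) = (−2)·5·3·6 = −180 ≡ 2, so v_1 = 2^{−1} = 7 (mod 13).
  i = 2 (α = 11): (11−9)(11−4)(11−6)(11−3) = 2·7·5·8 = 560 ≡ 1, so v_2 = 1^{−1} = 1 (mod 13).
  i = 3 (α = 4): (4−9)(4−11)(4−6)(4−3) = (−5)·(−7)·(−2)·1 = −70 ≡ 8, so v_3 = 8^{−1} = 5 (mod 13).
  i = 4 (α = 6): (6−9)(6−11)(6−4)(6−3) = (−3)·(−5)·2·3 = 90 ≡ 12, so v_4 = 12^{−1} = 12 (mod 13).
  i = 5 (α = 3): (3−9)(3−11)(3−4)(3−6) = (−6)·(−8)·(−1)·(−3) = 144 ≡ 1, so v_5 = 1^{−1} = 1 (mod 13).
  v = [7, 1, 5, 12, 1].
Step 2: syndromes of r = [5, 7, 6, 10, 4] (all sums mod 13).
  S_0 = Σ v_i r_i = 7·5 + 1·7 + 5·6 + 12·10 + 1·4 = 196 ≡ 1.
  S_1 = Σ v_i α_i r_i = 7·9·5 + 1·11·7 + 5·4·6 + 12·6·10 + 1·3·4 = 1244 ≡ 9.
  α_i^2 mod 13 = [3, 4, 3, 10, 9].
  S_2 = Σ v_i α_i^2 r_i = 7·3·5 + 1·4·7 + 5·3·6 + 12·10·10 + 1·9·4 = 1459 ≡ 3.
  S = (1, 9, 3) ≠ 0, so r is not a codeword (an error is present).
Step 3: locate the error. For a single error e at position i, S_ℓ = v_i·e·α_i^ℓ, so α_err = S_1/S_0.
  S_0^{−1} = 1^{−1} = 1 (mod 13), so α_err = 9·1 = 9 ≡ 9 = α_1. Error position i = 1.
  Consistency check: S_2/S_1 = 3·3 = 9 ≡ 9 = α_err ✓ (single-error assumption holds).
Step 4: error magnitude e = S_0/v_1 = S_0·∏_{j≠1}(α_1 − α_j) = 1·2 = 2 ≡ 2 (mod 13).
Step 5: correct position 1: c_1 = r_1 − e = 5 − 2 ≡ 3 (mod 13). Hence c = [3, 7, 6, 10, 4].
  Check: interpolating c through the α_i gives m(x) = 11 + 2·x (degree < 2) with m(α_i) = c_i for every i, so c is indeed a codeword.


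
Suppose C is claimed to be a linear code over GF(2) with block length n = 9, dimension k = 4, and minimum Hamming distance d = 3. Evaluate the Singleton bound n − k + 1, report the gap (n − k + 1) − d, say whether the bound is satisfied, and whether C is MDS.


Singleton RHS = n − k + 1 = 6, slack = 3, bound satisfied, not MDS.

Singleton bound: d ≤ n − k + 1.
Here n = 9, k = 4, so n − k + 1 = 6.
Given d = 3, check d ≤ 6: YES.
Slack = (n − k + 1) − d = 3.
The code is NOT MDS (slack = 3 > 0).
Description: the claimed parameters are [9, 4, 3]_2; such a code would be non-MDS.


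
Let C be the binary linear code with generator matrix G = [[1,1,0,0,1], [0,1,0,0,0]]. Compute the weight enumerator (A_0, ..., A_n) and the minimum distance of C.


Weight distribution: A_0 = 1, A_1 = 1, A_2 = 1, A_3 = 1. Minimum distance d = 1.

Enumerate all 2^2 = 4 messages m ∈ F_2^2.
For each, compute codeword c = mG in F_2^5, then tally its weight.
  m = 00 → c = 00000, weight = 0.
  m = 10 → c = 11001, weight = 3.
  m = 01 → c = 01000, weight = 1.
  m = 11 → c = 10001, weight = 2.
Tally weights:
  weight 0: 1 codewords.
  weight 1: 1 codewords.
  weight 2: 1 codewords.
  weight 3: 1 codewords.
Minimum distance d = smallest w > 0 with A_w > 0 = 1.
Sanity: Σ A_w = 4 = 2^2 = 4 ✓.


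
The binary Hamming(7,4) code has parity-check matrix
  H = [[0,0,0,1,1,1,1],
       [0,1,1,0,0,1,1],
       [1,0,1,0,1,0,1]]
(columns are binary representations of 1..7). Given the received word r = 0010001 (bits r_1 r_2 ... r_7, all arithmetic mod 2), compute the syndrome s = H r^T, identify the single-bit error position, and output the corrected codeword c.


s = (1, 0, 0)^T, error position = 4, corrected codeword c = 0011001

Compute s = H r^T mod 2 one row at a time:
  s_1 = 0 + 0 + 0 + 1 = 1 ≡ 1 (mod 2).
  s_2 = 0 + 1 + 0 + 1 = 2 ≡ 0 (mod 2).
  s_3 = 0 + 1 + 0 + 1 = 2 ≡ 0 (mod 2).
s = (1, 0, 0)^T — this equals column 4 of H (binary 100), so error is at position 4.
Correct: flip bit 4 of r = 0010001 to get c = 0011001.


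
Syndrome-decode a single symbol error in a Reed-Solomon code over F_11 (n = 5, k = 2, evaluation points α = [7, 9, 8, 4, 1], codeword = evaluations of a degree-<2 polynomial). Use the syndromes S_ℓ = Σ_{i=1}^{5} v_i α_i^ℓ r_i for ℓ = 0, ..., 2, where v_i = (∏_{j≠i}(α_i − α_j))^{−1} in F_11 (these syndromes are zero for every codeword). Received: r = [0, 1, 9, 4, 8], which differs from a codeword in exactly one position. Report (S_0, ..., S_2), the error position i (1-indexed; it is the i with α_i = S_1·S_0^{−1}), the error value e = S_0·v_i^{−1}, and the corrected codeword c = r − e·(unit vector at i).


S = (5, 7, 1), error at position 3, error magnitude e = 3, c = [0, 1, 6, 4, 8].

Step 1: column multipliers v_i = (∏_{j≠i}(α_i − α_j))^{−1} mod 11.
  i = 1 (α = 7): (7−9)(7−8)(7−4)(7−1) = (−2)·(−1)·3·6 = 36 ≡ 3, so v_1 = 3^{−1} = 4 (mod 11).
  i = 2 (α = 9): (9−7)(9−8)(9−4)(9−1) = 2·1·5·8 = 80 ≡ 3, so v_2 = 3^{−1} = 4 (mod 11).
  i = 3 (α = 8): (8−7)(8−9)(8−4)(8−1) = 1·(−1)·4·7 = −28 ≡ 5, so v_3 = 5^{−1} = 9 (mod 11).
  i = 4 (α = 4): (4−7)(4−9)(4−8)(4−1) = (−3)·(−5)·(−4)·3 = −180 ≡ 7, so v_4 = 7^{−1} = 8 (mod 11).
  i = 5 (α = 1): (1−7)(1−9)(1−8)(1−4) = (−6)·(−8)·(−7)·(−3) = 1008 ≡ 7, so v_5 = 7^{−1} = 8 (mod 11).
  v = [4, 4, 9, 8, 8].
Step 2: syndromes of r = [0, 1, 9, 4, 8] (all sums mod 11).
  S_0 = Σ v_i r_i = 4·0 + 4·1 + 9·9 + 8·4 + 8·8 = 181 ≡ 5.
  S_1 = Σ v_i α_i r_i = 4·7·0 + 4·9·1 + 9·8·9 + 8·4·4 + 8·1·8 = 876 ≡ 7.
  α_i^2 mod 11 = [5, 4, 9, 5, 1].
  S_2 = Σ v_i α_i^2 r_i = 4·5·0 + 4·4·1 + 9·9·9 + 8·5·4 + 8·1·8 = 969 ≡ 1.
  S = (5, 7, 1) ≠ 0, so r is not a codeword (an error is present).
Step 3: locate the error. For a single error e at position i, S_ℓ = v_i·e·α_i^ℓ, so α_err = S_1/S_0.
  S_0^{−1} = 5^{−1} = 9 (mod 11), so α_err = 7·9 = 63 ≡ 8 = α_3. Error position i = 3.
  Consistency check: S_2/S_1 = 1·8 = 8 ≡ 8 = α_err ✓ (single-error assumption holds).
Step 4: error magnitude e = S_0/v_3 = S_0·∏_{j≠3}(α_3 − α_j) = 5·5 = 25 ≡ 3 (mod 11).
Step 5: correct position 3: c_3 = r_3 − e = 9 − 3 ≡ 6 (mod 11). Hence c = [0, 1, 6, 4, 8].
  Check: interpolating c through the α_i gives m(x) = 2 + 6·x (degree < 2) with m(α_i) = c_i for every i, so c is indeed a codeword.


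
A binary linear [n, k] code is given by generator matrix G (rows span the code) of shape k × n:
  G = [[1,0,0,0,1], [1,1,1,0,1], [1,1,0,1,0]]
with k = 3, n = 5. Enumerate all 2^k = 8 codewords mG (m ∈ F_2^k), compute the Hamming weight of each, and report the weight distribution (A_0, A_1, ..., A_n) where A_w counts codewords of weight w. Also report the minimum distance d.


Weight distribution: A_0 = 1, A_2 = 2, A_3 = 4, A_4 = 1. Minimum distance d = 2.

Enumerate all 2^3 = 8 messages m ∈ F_2^3.
For each, compute codeword c = mG in F_2^5, then tally its weight.
  m = 000 → c = 00000, weight = 0.
  m = 100 → c = 10001, weight = 2.
  m = 010 → c = 11101, weight = 4.
  m = 110 → c = 01100, weight = 2.
  m = 001 → c = 11010, weight = 3.
  m = 101 → c = 01011, weight = 3.
  m = 011 → c = 00111, weight = 3.
  m = 111 → c = 10110, weight = 3.
Tally weights:
  weight 0: 1 codewords.
  weight 2: 2 codewords.
  weight 3: 4 codewords.
  weight 4: 1 codewords.
Minimum distance d = smallest w > 0 with A_w > 0 = 2.
Sanity: Σ A_w = 8 = 2^3 = 8 ✓.


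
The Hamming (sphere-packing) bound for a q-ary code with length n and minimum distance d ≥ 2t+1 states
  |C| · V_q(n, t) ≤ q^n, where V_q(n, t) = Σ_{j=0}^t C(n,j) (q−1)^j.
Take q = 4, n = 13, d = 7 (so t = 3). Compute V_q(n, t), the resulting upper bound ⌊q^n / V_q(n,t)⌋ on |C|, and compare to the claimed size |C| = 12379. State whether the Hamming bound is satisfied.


V_q(n, t) = 8464, q^n = 67108864, Hamming bound = 7928, |C| = 12379 > bound (violated).

Step 1: Compute V_q(n, t) = Σ_{j=0}^3 C(n, j) (q−1)^j.
  j = 0: C(13,0)·(3)^0 = 1·1 = 1.
  j = 1: C(13,1)·(3)^1 = 13·3 = 39.
  j = 2: C(13,2)·(3)^2 = 78·9 = 702.
  j = 3: C(13,3)·(3)^3 = 286·27 = 7722.
  V_q(n, t) = 1 + 39 + 702 + 7722 = 8464.
Step 2: q^n = 4^13 = 67108864.
Step 3: Hamming bound ⌊q^n / V_q(n,t)⌋ = ⌊67108864/8464⌋ = 7928.
Step 4: Compare |C| = 12379 to 7928: violated.
The claimed |C| lies above the Hamming bound, so no 4-ary code of length 13 with d ≥ 7 can have 12379 codewords.


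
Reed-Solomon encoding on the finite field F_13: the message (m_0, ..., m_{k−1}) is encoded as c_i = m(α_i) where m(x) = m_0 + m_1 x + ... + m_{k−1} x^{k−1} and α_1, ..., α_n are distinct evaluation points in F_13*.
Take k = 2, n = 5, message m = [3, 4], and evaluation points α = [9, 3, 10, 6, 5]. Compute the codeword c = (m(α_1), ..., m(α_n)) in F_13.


c = [0, 2, 4, 1, 10]

Message polynomial: m(x) = 3 + 4·x (mod 13).
For each evaluation point α_i, compute m(α_i) mod 13:
  α_1 = 9: Horner steps 4 → 0, so m(9) = 0.
  α_2 = 3: Horner steps 4 → 2, so m(3) = 2.
  α_3 = 10: Horner steps 4 → 4, so m(10) = 4.
  α_4 = 6: Horner steps 4 → 1, so m(6) = 1.
  α_5 = 5: Horner steps 4 → 10, so m(5) = 10.
Codeword c = [0, 2, 4, 1, 10] ∈ F_13^5.


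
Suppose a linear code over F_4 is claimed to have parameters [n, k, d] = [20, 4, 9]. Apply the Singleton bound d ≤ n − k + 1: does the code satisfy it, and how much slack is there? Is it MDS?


Singleton RHS = n − k + 1 = 17, slack = 8, bound satisfied, not MDS.

Singleton bound: d ≤ n − k + 1.
Here n = 20, k = 4, so n − k + 1 = 17.
Given d = 9, check d ≤ 17: YES.
Slack = (n − k + 1) − d = 8.
The code is NOT MDS (slack = 8 > 0).
Description: the claimed parameters are [20, 4, 9]_4; such a code would be non-MDS.


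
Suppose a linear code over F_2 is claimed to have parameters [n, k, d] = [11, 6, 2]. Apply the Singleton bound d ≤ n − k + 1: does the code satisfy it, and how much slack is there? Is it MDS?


Singleton RHS = n − k + 1 = 6, slack = 4, bound satisfied, not MDS.

Singleton bound: d ≤ n − k + 1.
Here n = 11, k = 6, so n − k + 1 = 6.
Given d = 2, check d ≤ 6: YES.
Slack = (n − k + 1) − d = 4.
The code is NOT MDS (slack = 4 > 0).
Description: the claimed parameters are [11, 6, 2]_2; such a code would be non-MDS.


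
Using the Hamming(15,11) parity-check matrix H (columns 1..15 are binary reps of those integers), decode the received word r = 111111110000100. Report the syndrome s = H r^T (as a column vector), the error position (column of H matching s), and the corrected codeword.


s = (0, 1, 0, 1)^T, error position = 5, corrected codeword c = 111101110000100

Compute s = H r^T mod 2 one row at a time:
  s_1 = 1 + 0 + 0 + 0 + 0 + 1 + 0 + 0 = 2 ≡ 0 (mod 2).
  s_2 = 1 + 1 + 1 + 1 + 0 + 1 + 0 + 0 = 5 ≡ 1 (mod 2).
  s_3 = 1 + 1 + 1 + 1 + 0 + 0 + 0 + 0 = 4 ≡ 0 (mod 2).
  s_4 = 1 + 1 + 1 + 1 + 0 + 0 + 1 + 0 = 5 ≡ 1 (mod 2).
s = (0, 1, 0, 1)^T — this equals column 5 of H (binary 0101), so error is at position 5.
Correct: flip bit 5 of r = 111111110000100 to get c = 111101110000100.


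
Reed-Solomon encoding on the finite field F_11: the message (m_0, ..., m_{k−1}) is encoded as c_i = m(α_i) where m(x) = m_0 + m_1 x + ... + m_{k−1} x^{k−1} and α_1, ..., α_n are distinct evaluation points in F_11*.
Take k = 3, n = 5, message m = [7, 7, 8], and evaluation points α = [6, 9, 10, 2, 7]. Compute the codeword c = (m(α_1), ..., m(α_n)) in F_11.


c = [7, 3, 8, 9, 8]

Message polynomial: m(x) = 7 + 7·x + 8·x^2 (mod 11).
For each evaluation point α_i, compute m(α_i) mod 11:
  α_1 = 6: Horner steps 8 → 0 → 7, so m(6) = 7.
  α_2 = 9: Horner steps 8 → 2 → 3, so m(9) = 3.
  α_3 = 10: Horner steps 8 → 10 → 8, so m(10) = 8.
  α_4 = 2: Horner steps 8 → 1 → 9, so m(2) = 9.
  α_5 = 7: Horner steps 8 → 8 → 8, so m(7) = 8.
Codeword c = [7, 3, 8, 9, 8] ∈ F_11^5.


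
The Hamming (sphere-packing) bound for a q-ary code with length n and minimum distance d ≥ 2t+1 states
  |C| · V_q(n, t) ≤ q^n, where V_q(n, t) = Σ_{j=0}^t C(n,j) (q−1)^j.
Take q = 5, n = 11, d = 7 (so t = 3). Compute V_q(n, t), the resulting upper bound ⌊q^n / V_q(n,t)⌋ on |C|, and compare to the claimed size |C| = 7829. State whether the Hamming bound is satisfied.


V_q(n, t) = 11485, q^n = 48828125, Hamming bound = 4251, |C| = 7829 > bound (violated).

Step 1: Compute V_q(n, t) = Σ_{j=0}^3 C(n, j) (q−1)^j.
  j = 0: C(11,0)·(4)^0 = 1·1 = 1.
  j = 1: C(11,1)·(4)^1 = 11·4 = 44.
  j = 2: C(11,2)·(4)^2 = 55·16 = 880.
  j = 3: C(11,3)·(4)^3 = 165·64 = 10560.
  V_q(n, t) = 1 + 44 + 880 + 10560 = 11485.
Step 2: q^n = 5^11 = 48828125.
Step 3: Hamming bound ⌊q^n / V_q(n,t)⌋ = ⌊48828125/11485⌋ = 4251.
Step 4: Compare |C| = 7829 to 4251: violated.
The claimed |C| lies above the Hamming bound, so no 5-ary code of length 11 with d ≥ 7 can have 7829 codewords.


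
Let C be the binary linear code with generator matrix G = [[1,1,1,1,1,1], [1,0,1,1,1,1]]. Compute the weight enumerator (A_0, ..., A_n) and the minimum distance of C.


Weight distribution: A_0 = 1, A_1 = 1, A_5 = 1, A_6 = 1. Minimum distance d = 1.

Enumerate all 2^2 = 4 messages m ∈ F_2^2.
For each, compute codeword c = mG in F_2^6, then tally its weight.
  m = 00 → c = 000000, weight = 0.
  m = 10 → c = 111111, weight = 6.
  m = 01 → c = 101111, weight = 5.
  m = 11 → c = 010000, weight = 1.
Tally weights:
  weight 0: 1 codewords.
  weight 1: 1 codewords.
  weight 5: 1 codewords.
  weight 6: 1 codewords.
Minimum distance d = smallest w > 0 with A_w > 0 = 1.
Sanity: Σ A_w = 4 = 2^2 = 4 ✓.


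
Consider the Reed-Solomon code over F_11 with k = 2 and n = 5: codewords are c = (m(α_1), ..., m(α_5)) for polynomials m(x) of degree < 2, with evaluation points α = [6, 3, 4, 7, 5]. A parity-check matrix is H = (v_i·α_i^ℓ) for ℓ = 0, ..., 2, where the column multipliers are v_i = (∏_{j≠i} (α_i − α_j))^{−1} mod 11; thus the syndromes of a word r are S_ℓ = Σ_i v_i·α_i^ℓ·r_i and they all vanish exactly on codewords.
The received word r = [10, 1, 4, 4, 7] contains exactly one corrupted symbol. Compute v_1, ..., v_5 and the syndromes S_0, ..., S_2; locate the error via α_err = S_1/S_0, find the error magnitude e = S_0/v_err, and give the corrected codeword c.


S = (1, 7, 5), error at position 4, error magnitude e = 2, c = [10, 1, 4, 2, 7].

Step 1: column multipliers v_i = (∏_{j≠i}(α_i − α_j))^{−1} mod 11.
  i = 1 (α = 6): (6−3)(6−4)(6−7)(6−5) = 3·2·(−1)·1 = −6 ≡ 5, so v_1 = 5^{−1} = 9 (mod 11).
  i = 2 (α = 3): (3−6)(3−4)(3−7)(3−5) = (−3)·(−1)·(−4)·(−2) = 24 ≡ 2, so v_2 = 2^{−1} = 6 (mod 11).
  i = 3 (α = 4): (4−6)(4−3)(4−7)(4−5) = (−2)·1·(−3)·(−1) = −6 ≡ 5, so v_3 = 5^{−1} = 9 (mod 11).
  i = 4 (α = 7): (7−6)(7−3)(7−4)(7−5) = 1·4·3·2 = 24 ≡ 2, so v_4 = 2^{−1} = 6 (mod 11).
  i = 5 (α = 5): (5−6)(5−3)(5−4)(5−7) = (−1)·2·1·(−2) = 4 ≡ 4, so v_5 = 4^{−1} = 3 (mod 11).
  v = [9, 6, 9, 6, 3].
Step 2: syndromes of r = [10, 1, 4, 4, 7] (all sums mod 11).
  S_0 = Σ v_i r_i = 9·10 + 6·1 + 9·4 + 6·4 + 3·7 = 177 ≡ 1.
  S_1 = Σ v_i α_i r_i = 9·6·10 + 6·3·1 + 9·4·4 + 6·7·4 + 3·5·7 = 975 ≡ 7.
  α_i^2 mod 11 = [3, 9, 5, 5, 3].
  S_2 = Σ v_i α_i^2 r_i = 9·3·10 + 6·9·1 + 9·5·4 + 6·5·4 + 3·3·7 = 687 ≡ 5.
  S = (1, 7, 5) ≠ 0, so r is not a codeword (an error is present).
Step 3: locate the error. For a single error e at position i, S_ℓ = v_i·e·α_i^ℓ, so α_err = S_1/S_0.
  S_0^{−1} = 1^{−1} = 1 (mod 11), so α_err = 7·1 = 7 ≡ 7 = α_4. Error position i = 4.
  Consistency check: S_2/S_1 = 5·8 = 40 ≡ 7 = α_err ✓ (single-error assumption holds).
Step 4: error magnitude e = S_0/v_4 = S_0·∏_{j≠4}(α_4 − α_j) = 1·2 = 2 ≡ 2 (mod 11).
Step 5: correct position 4: c_4 = r_4 − e = 4 − 2 ≡ 2 (mod 11). Hence c = [10, 1, 4, 2, 7].
  Check: interpolating c through the α_i gives m(x) = 3 + 3·x (degree < 2) with m(α_i) = c_i for every i, so c is indeed a codeword.


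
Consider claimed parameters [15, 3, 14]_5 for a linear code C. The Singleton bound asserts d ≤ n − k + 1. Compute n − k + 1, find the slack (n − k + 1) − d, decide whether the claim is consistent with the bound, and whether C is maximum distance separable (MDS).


Singleton RHS = n − k + 1 = 13, slack = -1, bound violated (no such code; not MDS).

Singleton bound: d ≤ n − k + 1.
Here n = 15, k = 3, so n − k + 1 = 13.
Given d = 14, check d ≤ 13: NO.
Slack = (n − k + 1) − d = -1.
The slack is negative: d = 14 exceeds n − k + 1 = 13 by 1, so the Singleton bound is violated and no linear [15, 3, 14]_5 code can exist. In particular it is not MDS (MDS requires d = n − k + 1 exactly).
Description: the claimed parameters are [15, 3, 14]_5; such a code would be impossible (violates the Singleton bound).


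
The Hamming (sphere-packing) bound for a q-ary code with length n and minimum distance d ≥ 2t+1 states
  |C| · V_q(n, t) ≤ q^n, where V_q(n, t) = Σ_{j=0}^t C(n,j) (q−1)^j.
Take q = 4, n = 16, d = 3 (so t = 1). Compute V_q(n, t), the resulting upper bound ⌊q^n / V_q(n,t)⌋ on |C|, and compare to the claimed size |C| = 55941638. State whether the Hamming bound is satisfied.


V_q(n, t) = 49, q^n = 4294967296, Hamming bound = 87652393, |C| = 55941638 ≤ bound (satisfied).

Step 1: Compute V_q(n, t) = Σ_{j=0}^1 C(n, j) (q−1)^j.
  j = 0: C(16,0)·(3)^0 = 1·1 = 1.
  j = 1: C(16,1)·(3)^1 = 16·3 = 48.
  V_q(n, t) = 1 + 48 = 49.
Step 2: q^n = 4^16 = 4294967296.
Step 3: Hamming bound ⌊q^n / V_q(n,t)⌋ = ⌊4294967296/49⌋ = 87652393.
Step 4: Compare |C| = 55941638 to 87652393: satisfied.
The claimed |C| lies below the Hamming bound.


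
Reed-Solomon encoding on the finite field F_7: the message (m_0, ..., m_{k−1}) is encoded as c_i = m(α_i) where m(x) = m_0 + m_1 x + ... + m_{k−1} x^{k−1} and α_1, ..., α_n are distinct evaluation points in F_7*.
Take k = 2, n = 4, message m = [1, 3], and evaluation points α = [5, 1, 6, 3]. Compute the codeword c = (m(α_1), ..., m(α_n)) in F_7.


c = [2, 4, 5, 3]

Message polynomial: m(x) = 1 + 3·x (mod 7).
For each evaluation point α_i, compute m(α_i) mod 7:
  α_1 = 5: Horner steps 3 → 2, so m(5) = 2.
  α_2 = 1: Horner steps 3 → 4, so m(1) = 4.
  α_3 = 6: Horner steps 3 → 5, so m(6) = 5.
  α_4 = 3: Horner steps 3 → 3, so m(3) = 3.
Codeword c = [2, 4, 5, 3] ∈ F_7^4.


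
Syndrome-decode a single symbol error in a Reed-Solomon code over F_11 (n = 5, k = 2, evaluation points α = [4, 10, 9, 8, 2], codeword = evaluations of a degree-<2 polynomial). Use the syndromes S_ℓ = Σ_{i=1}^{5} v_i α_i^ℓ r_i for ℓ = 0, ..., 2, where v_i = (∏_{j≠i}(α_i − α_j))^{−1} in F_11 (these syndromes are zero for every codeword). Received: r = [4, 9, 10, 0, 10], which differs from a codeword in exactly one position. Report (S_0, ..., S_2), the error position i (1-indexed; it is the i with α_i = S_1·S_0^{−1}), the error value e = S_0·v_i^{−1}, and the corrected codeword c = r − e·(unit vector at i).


S = (4, 8, 5), error at position 5, error magnitude e = 4, c = [4, 9, 10, 0, 6].

Step 1: column multipliers v_i = (∏_{j≠i}(α_i − α_j))^{−1} mod 11.
  i = 1 (α = 4): (4−10)(4−9)(4−8)(4−2) = (−6)·(−5)·(−4)·2 = −240 ≡ 2, so v_1 = 2^{−1} = 6 (mod 11).
  i = 2 (α = 10): (10−4)(10−9)(10−8)(10−2) = 6·1·2·8 = 96 ≡ 8, so v_2 = 8^{−1} = 7 (mod 11).
  i = 3 (α = 9): (9−4)(9−10)(9−8)(9−2) = 5·(−1)·1·7 = −35 ≡ 9, so v_3 = 9^{−1} = 5 (mod 11).
  i = 4 (α = 8): (8−4)(8−10)(8−9)(8−2) = 4·(−2)·(−1)·6 = 48 ≡ 4, so v_4 = 4^{−1} = 3 (mod 11).
  i = 5 (α = 2): (2−4)(2−10)(2−9)(2−8) = (−2)·(−8)·(−7)·(−6) = 672 ≡ 1, so v_5 = 1^{−1} = 1 (mod 11).
  v = [6, 7, 5, 3, 1].
Step 2: syndromes of r = [4, 9, 10, 0, 10] (all sums mod 11).
  S_0 = Σ v_i r_i = 6·4 + 7·9 + 5·10 + 3·0 + 1·10 = 147 ≡ 4.
  S_1 = Σ v_i α_i r_i = 6·4·4 + 7·10·9 + 5·9·10 + 3·8·0 + 1·2·10 = 1196 ≡ 8.
  α_i^2 mod 11 = [5, 1, 4, 9, 4].
  S_2 = Σ v_i α_i^2 r_i = 6·5·4 + 7·1·9 + 5·4·10 + 3·9·0 + 1·4·10 = 423 ≡ 5.
  S = (4, 8, 5) ≠ 0, so r is not a codeword (an error is present).
Step 3: locate the error. For a single error e at position i, S_ℓ = v_i·e·α_i^ℓ, so α_err = S_1/S_0.
  S_0^{−1} = 4^{−1} = 3 (mod 11), so α_err = 8·3 = 24 ≡ 2 = α_5. Error position i = 5.
  Consistency check: S_2/S_1 = 5·7 = 35 ≡ 2 = α_err ✓ (single-error assumption holds).
Step 4: error magnitude e = S_0/v_5 = S_0·∏_{j≠5}(α_5 − α_j) = 4·1 = 4 ≡ 4 (mod 11).
Step 5: correct position 5: c_5 = r_5 − e = 10 − 4 ≡ 6 (mod 11). Hence c = [4, 9, 10, 0, 6].
  Check: interpolating c through the α_i gives m(x) = 8 + 10·x (degree < 2) with m(α_i) = c_i for every i, so c is indeed a codeword.


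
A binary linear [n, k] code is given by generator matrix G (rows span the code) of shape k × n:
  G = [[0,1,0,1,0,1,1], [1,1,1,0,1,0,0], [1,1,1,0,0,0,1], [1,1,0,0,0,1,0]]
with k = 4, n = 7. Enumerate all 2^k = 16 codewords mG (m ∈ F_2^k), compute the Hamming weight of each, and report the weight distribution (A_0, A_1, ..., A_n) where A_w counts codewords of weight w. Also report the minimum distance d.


Weight distribution: A_0 = 1, A_2 = 1, A_3 = 6, A_4 = 5, A_5 = 2, A_6 = 1. Minimum distance d = 2.

Enumerate all 2^4 = 16 messages m ∈ F_2^4.
For each, compute codeword c = mG in F_2^7, then tally its weight.
  m = 0000 → c = 0000000, weight = 0.
  m = 1000 → c = 0101011, weight = 4.
  m = 0100 → c = 1110100, weight = 4.
  m = 1100 → c = 1011111, weight = 6.
  m = 0010 → c = 1110001, weight = 4.
  m = 1010 → c = 1011010, weight = 4.
  m = 0110 → c = 0000101, weight = 2.
  m = 1110 → c = 0101110, weight = 4.
  m = 0001 → c = 1100010, weight = 3.
  m = 1001 → c = 1001001, weight = 3.
  m = 0101 → c = 0010110, weight = 3.
  m = 1101 → c = 0111101, weight = 5.
  m = 0011 → c = 0010011, weight = 3.
  m = 1011 → c = 0111000, weight = 3.
  m = 0111 → c = 1100111, weight = 5.
  m = 1111 → c = 1001100, weight = 3.
Tally weights:
  weight 0: 1 codewords.
  weight 2: 1 codewords.
  weight 3: 6 codewords.
  weight 4: 5 codewords.
  weight 5: 2 codewords.
  weight 6: 1 codewords.
Minimum distance d = smallest w > 0 with A_w > 0 = 2.
Sanity: Σ A_w = 16 = 2^4 = 16 ✓.


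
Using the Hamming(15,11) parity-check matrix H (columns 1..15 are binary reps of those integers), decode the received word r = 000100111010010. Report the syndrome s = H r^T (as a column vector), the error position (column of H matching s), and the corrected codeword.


s = (0, 1, 1, 1)^T, error position = 7, corrected codeword c = 000100011010010

Compute s = H r^T mod 2 one row at a time:
  s_1 = 1 + 1 + 0 + 1 + 0 + 0 + 1 + 0 = 4 ≡ 0 (mod 2).
  s_2 = 1 + 0 + 0 + 1 + 0 + 0 + 1 + 0 = 3 ≡ 1 (mod 2).
  s_3 = 0 + 0 + 0 + 1 + 0 + 1 + 1 + 0 = 3 ≡ 1 (mod 2).
  s_4 = 0 + 0 + 0 + 1 + 1 + 1 + 0 + 0 = 3 ≡ 1 (mod 2).
s = (0, 1, 1, 1)^T — this equals column 7 of H (binary 0111), so error is at position 7.
Correct: flip bit 7 of r = 000100111010010 to get c = 000100011010010.


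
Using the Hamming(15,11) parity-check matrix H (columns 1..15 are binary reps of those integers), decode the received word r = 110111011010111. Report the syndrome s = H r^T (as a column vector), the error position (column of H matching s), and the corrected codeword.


s = (0, 0, 1, 0)^T, error position = 2, corrected codeword c = 100111011010111

Compute s = H r^T mod 2 one row at a time:
  s_1 = 1 + 1 + 0 + 1 + 0 + 1 + 1 + 1 = 6 ≡ 0 (mod 2).
  s_2 = 1 + 1 + 1 + 0 + 0 + 1 + 1 + 1 = 6 ≡ 0 (mod 2).
  s_3 = 1 + 0 + 1 + 0 + 0 + 1 + 1 + 1 = 5 ≡ 1 (mod 2).
  s_4 = 1 + 0 + 1 + 0 + 1 + 1 + 1 + 1 = 6 ≡ 0 (mod 2).
s = (0, 0, 1, 0)^T — this equals column 2 of H (binary 0010), so error is at position 2.
Correct: flip bit 2 of r = 110111011010111 to get c = 100111011010111.


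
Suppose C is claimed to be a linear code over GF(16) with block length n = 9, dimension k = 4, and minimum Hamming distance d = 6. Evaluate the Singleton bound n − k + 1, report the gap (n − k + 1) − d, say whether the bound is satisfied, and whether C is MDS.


Singleton RHS = n − k + 1 = 6, slack = 0, bound satisfied, MDS.

Singleton bound: d ≤ n − k + 1.
Here n = 9, k = 4, so n − k + 1 = 6.
Given d = 6, check d ≤ 6: YES.
Slack = (n − k + 1) − d = 0.
The code is MDS (slack = 0).
Description: the claimed parameters are [9, 4, 6]_16; such a code would be MDS (meets Singleton bound).


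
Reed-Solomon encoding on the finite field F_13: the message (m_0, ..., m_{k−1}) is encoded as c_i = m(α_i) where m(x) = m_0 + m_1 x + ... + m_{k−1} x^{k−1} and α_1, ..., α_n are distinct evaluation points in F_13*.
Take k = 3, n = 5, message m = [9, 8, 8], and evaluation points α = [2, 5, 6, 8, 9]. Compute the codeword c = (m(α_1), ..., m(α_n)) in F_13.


c = [5, 2, 7, 0, 1]

Message polynomial: m(x) = 9 + 8·x + 8·x^2 (mod 13).
For each evaluation point α_i, compute m(α_i) mod 13:
  α_1 = 2: Horner steps 8 → 11 → 5, so m(2) = 5.
  α_2 = 5: Horner steps 8 → 9 → 2, so m(5) = 2.
  α_3 = 6: Horner steps 8 → 4 → 7, so m(6) = 7.
  α_4 = 8: Horner steps 8 → 7 → 0, so m(8) = 0.
  α_5 = 9: Horner steps 8 → 2 → 1, so m(9) = 1.
Codeword c = [5, 2, 7, 0, 1] ∈ F_13^5.


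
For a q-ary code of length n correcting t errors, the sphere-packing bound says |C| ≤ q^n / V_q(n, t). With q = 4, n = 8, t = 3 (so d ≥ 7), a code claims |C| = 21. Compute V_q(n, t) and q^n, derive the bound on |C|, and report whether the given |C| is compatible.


V_q(n, t) = 1789, q^n = 65536, Hamming bound = 36, |C| = 21 ≤ bound (satisfied).

Step 1: Compute V_q(n, t) = Σ_{j=0}^3 C(n, j) (q−1)^j.
  j = 0: C(8,0)·(3)^0 = 1·1 = 1.
  j = 1: C(8,1)·(3)^1 = 8·3 = 24.
  j = 2: C(8,2)·(3)^2 = 28·9 = 252.
  j = 3: C(8,3)·(3)^3 = 56·27 = 1512.
  V_q(n, t) = 1 + 24 + 252 + 1512 = 1789.
Step 2: q^n = 4^8 = 65536.
Step 3: Hamming bound ⌊q^n / V_q(n,t)⌋ = ⌊65536/1789⌋ = 36.
Step 4: Compare |C| = 21 to 36: satisfied.
The claimed |C| lies below the Hamming bound.


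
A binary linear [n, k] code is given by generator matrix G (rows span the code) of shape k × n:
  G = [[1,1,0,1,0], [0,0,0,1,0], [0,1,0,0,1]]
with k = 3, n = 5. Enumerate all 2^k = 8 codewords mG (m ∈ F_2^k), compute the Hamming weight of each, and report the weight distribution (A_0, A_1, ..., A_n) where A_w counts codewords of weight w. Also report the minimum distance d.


Weight distribution: A_0 = 1, A_1 = 1, A_2 = 3, A_3 = 3. Minimum distance d = 1.

Enumerate all 2^3 = 8 messages m ∈ F_2^3.
For each, compute codeword c = mG in F_2^5, then tally its weight.
  m = 000 → c = 00000, weight = 0.
  m = 100 → c = 11010, weight = 3.
  m = 010 → c = 00010, weight = 1.
  m = 110 → c = 11000, weight = 2.
  m = 001 → c = 01001, weight = 2.
  m = 101 → c = 10011, weight = 3.
  m = 011 → c = 01011, weight = 3.
  m = 111 → c = 10001, weight = 2.
Tally weights:
  weight 0: 1 codewords.
  weight 1: 1 codewords.
  weight 2: 3 codewords.
  weight 3: 3 codewords.
Minimum distance d = smallest w > 0 with A_w > 0 = 1.
Sanity: Σ A_w = 8 = 2^3 = 8 ✓.


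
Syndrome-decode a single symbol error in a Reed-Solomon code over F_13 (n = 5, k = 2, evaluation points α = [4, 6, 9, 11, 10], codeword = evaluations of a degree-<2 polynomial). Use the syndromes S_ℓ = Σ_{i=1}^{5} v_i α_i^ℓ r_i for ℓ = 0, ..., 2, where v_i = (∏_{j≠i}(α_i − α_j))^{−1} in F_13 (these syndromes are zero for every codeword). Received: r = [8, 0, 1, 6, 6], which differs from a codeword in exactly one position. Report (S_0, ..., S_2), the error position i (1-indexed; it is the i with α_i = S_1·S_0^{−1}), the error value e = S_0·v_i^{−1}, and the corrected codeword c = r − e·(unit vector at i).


S = (11, 6, 8), error at position 5, error magnitude e = 9, c = [8, 0, 1, 6, 10].

Step 1: column multipliers v_i = (∏_{j≠i}(α_i − α_j))^{−1} mod 13.
  i = 1 (α = 4): (4−6)(4−9)(4−11)(4−10) = (−2)·(−5)·(−7)·(−6) = 420 ≡ 4, so v_1 = 4^{−1} = 10 (mod 13).
  i = 2 (α = 6): (6−4)(6−9)(6−11)(6−10) = 2·(−3)·(−5)·(−4) = −120 ≡ 10, so v_2 = 10^{−1} = 4 (mod 13).
  i = 3 (α = 9): (9−4)(9−6)(9−11)(9−10) = 5·3·(−2)·(−1) = 30 ≡ 4, so v_3 = 4^{−1} = 10 (mod 13).
  i = 4 (α = 11): (11−4)(11−6)(11−9)(11−10) = 7·5·2·1 = 70 ≡ 5, so v_4 = 5^{−1} = 8 (mod 13).
  i = 5 (α = 10): (10−4)(10−6)(10−9)(10−11) = 6·4·1·(−1) = −24 ≡ 2, so v_5 = 2^{−1} = 7 (mod 13).
  v = [10, 4, 10, 8, 7].
Step 2: syndromes of r = [8, 0, 1, 6, 6] (all sums mod 13).
  S_0 = Σ v_i r_i = 10·8 + 4·0 + 10·1 + 8·6 + 7·6 = 180 ≡ 11.
  S_1 = Σ v_i α_i r_i = 10·4·8 + 4·6·0 + 10·9·1 + 8·11·6 + 7·10·6 = 1358 ≡ 6.
  α_i^2 mod 13 = [3, 10, 3, 4, 9].
  S_2 = Σ v_i α_i^2 r_i = 10·3·8 + 4·10·0 + 10·3·1 + 8·4·6 + 7·9·6 = 840 ≡ 8.
  S = (11, 6, 8) ≠ 0, so r is not a codeword (an error is present).
Step 3: locate the error. For a single error e at position i, S_ℓ = v_i·e·α_i^ℓ, so α_err = S_1/S_0.
  S_0^{−1} = 11^{−1} = 6 (mod 13), so α_err = 6·6 = 36 ≡ 10 = α_5. Error position i = 5.
  Consistency check: S_2/S_1 = 8·11 = 88 ≡ 10 = α_err ✓ (single-error assumption holds).
Step 4: error magnitude e = S_0/v_5 = S_0·∏_{j≠5}(α_5 − α_j) = 11·2 = 22 ≡ 9 (mod 13).
Step 5: correct position 5: c_5 = r_5 − e = 6 − 9 ≡ 10 (mod 13). Hence c = [8, 0, 1, 6, 10].
  Check: interpolating c through the α_i gives m(x) = 11 + 9·x (degree < 2) with m(α_i) = c_i for every i, so c is indeed a codeword.


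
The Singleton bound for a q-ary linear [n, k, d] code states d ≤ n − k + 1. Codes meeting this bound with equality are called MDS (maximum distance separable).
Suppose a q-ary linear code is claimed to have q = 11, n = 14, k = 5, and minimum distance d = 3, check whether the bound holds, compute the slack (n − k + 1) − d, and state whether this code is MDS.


Singleton RHS = n − k + 1 = 10, slack = 7, bound satisfied, not MDS.

Singleton bound: d ≤ n − k + 1.
Here n = 14, k = 5, so n − k + 1 = 10.
Given d = 3, check d ≤ 10: YES.
Slack = (n − k + 1) − d = 7.
The code is NOT MDS (slack = 7 > 0).
Description: the claimed parameters are [14, 5, 3]_11; such a code would be non-MDS.


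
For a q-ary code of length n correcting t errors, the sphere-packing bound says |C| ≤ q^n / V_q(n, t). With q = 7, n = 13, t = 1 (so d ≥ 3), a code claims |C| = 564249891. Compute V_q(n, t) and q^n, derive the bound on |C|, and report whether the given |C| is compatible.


V_q(n, t) = 79, q^n = 96889010407, Hamming bound = 1226443169, |C| = 564249891 ≤ bound (satisfied).

Step 1: Compute V_q(n, t) = Σ_{j=0}^1 C(n, j) (q−1)^j.
  j = 0: C(13,0)·(6)^0 = 1·1 = 1.
  j = 1: C(13,1)·(6)^1 = 13·6 = 78.
  V_q(n, t) = 1 + 78 = 79.
Step 2: q^n = 7^13 = 96889010407.
Step 3: Hamming bound ⌊q^n / V_q(n,t)⌋ = ⌊96889010407/79⌋ = 1226443169.
Step 4: Compare |C| = 564249891 to 1226443169: satisfied.
The claimed |C| lies below the Hamming bound.
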